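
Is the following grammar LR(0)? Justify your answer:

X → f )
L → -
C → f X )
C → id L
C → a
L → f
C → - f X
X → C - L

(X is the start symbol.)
Yes, the grammar is LR(0)

A grammar is LR(0) if no state in the canonical LR(0) collection has:
  - both a shift item (dot before a terminal) and a complete item (shift-reduce conflict), or
  - two or more complete items (reduce-reduce conflict; the accept item [X' → X .] counts as a complete item here).

Augment with X' → X and build the canonical LR(0) collection (I0 = CLOSURE({[X' → . X]}), then GOTO on every symbol after a dot until no new states appear). It has 17 states:
  I0: { [C → . - f X], [C → . a], [C → . f X )], [C → . id L], [X → . C - L], [X → . f )], [X' → . X] }  — shift
  I1: { [C → - . f X] }  — shift
  I2: { [X → C . - L] }  — shift
  I3: { [X' → X .] }  — accept
  I4: { [C → a .] }  — reduce
  I5: { [C → . - f X], [C → . a], [C → . f X )], [C → . id L], [C → f . X )], [X → . C - L], [X → . f )], [X → f . )] }  — shift
  I6: { [C → id . L], [L → . -], [L → . f] }  — shift
  I7: { [L → - .] }  — reduce
  I8: { [C → id L .] }  — reduce
  I9: { [L → f .] }  — reduce
  I10: { [X → f ) .] }  — reduce
  I11: { [C → f X . )] }  — shift
  I12: { [C → f X ) .] }  — reduce
  I13: { [L → . -], [L → . f], [X → C - . L] }  — shift
  I14: { [X → C - L .] }  — reduce
  I15: { [C → - f . X], [C → . - f X], [C → . a], [C → . f X )], [C → . id L], [X → . C - L], [X → . f )] }  — shift
  I16: { [C → - f X .] }  — reduce

Every state is either a pure shift/goto state or contains exactly one complete item and nothing to shift — no conflicts. The grammar is LR(0).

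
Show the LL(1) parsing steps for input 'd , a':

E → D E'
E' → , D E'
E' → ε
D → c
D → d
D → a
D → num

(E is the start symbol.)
Stack is shown with the top on the left.

Stack     Input    Action
-------------------------
E $       d , a $  output E → D E'
D E' $    d , a $  output D → d
d E' $    d , a $  match 'd'
E' $      , a $    output E' → , D E'
, D E' $  , a $    match ','
D E' $    a $      output D → a
a E' $    a $      match 'a'
E' $      $        output E' → ε
$         $        accept

The string is accepted.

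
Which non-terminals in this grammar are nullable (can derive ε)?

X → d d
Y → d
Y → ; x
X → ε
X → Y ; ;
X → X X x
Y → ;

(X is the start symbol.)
A non-terminal is nullable if it can derive ε (the empty string): either it has an ε-production, or it has a production whose right-hand side consists entirely of nullable non-terminals.

ε-productions: X → ε
So X is immediately nullable.
No further non-terminal can be added: every production for the remaining non-terminals contains a terminal or a non-nullable non-terminal.
Nullable = { 'X' }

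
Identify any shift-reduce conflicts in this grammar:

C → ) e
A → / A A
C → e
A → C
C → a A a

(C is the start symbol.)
No shift-reduce conflicts

A shift-reduce conflict occurs when an LR(0) state has both:
  - a complete (reduce) item [A → α .] (dot at the end), and
  - a shift item [B → β . c γ] (dot before a terminal).

Augment with C' → C and build the canonical LR(0) collection (I0 = CLOSURE({[C' → . C]}), then GOTO on every symbol after a dot until no new states appear). It has 12 states:
  I0: { [C → . ) e], [C → . a A a], [C → . e], [C' → . C] }  — shift
  I1: { [C → ) . e] }  — shift
  I2: { [C' → C .] }  — accept
  I3: { [A → . / A A], [A → . C], [C → . ) e], [C → . a A a], [C → . e], [C → a . A a] }  — shift
  I4: { [C → e .] }  — reduce
  I5: { [A → . / A A], [A → . C], [A → / . A A], [C → . ) e], [C → . a A a], [C → . e] }  — shift
  I6: { [C → a A . a] }  — shift
  I7: { [A → C .] }  — reduce
  I8: { [C → a A a .] }  — reduce
  I9: { [A → . / A A], [A → . C], [A → / A . A], [C → . ) e], [C → . a A a], [C → . e] }  — shift
  I10: { [A → / A A .] }  — reduce
  I11: { [C → ) e .] }  — reduce

No state contains both a complete item and a shift item.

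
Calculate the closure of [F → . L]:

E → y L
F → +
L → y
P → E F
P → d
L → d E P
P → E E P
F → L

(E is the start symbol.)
Start with: [F → . L]
  [F → . L] has the dot before L: add [L → . y], [L → . d E P]
No further items can be added.

CLOSURE = { [F → . L], [L → . d E P], [L → . y] }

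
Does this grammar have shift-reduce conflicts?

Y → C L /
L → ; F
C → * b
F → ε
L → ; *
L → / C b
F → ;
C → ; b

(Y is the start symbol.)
Yes — I6: [F → .] vs [F → . ;]

Augment with Y' → Y and build the canonical LR(0) collection (I0 = CLOSURE({[Y' → . Y]}), then GOTO on every symbol after a dot until no new states appear). It has 16 states:
  I0: { [C → . * b], [C → . ; b], [Y → . C L /], [Y' → . Y] }  — shift
  I1: { [C → * . b] }  — shift
  I2: { [C → ; . b] }  — shift
  I3: { [L → . / C b], [L → . ; *], [L → . ; F], [Y → C . L /] }  — shift
  I4: { [Y' → Y .] }  — accept
  I5: { [C → . * b], [C → . ; b], [L → / . C b] }  — shift
  I6: { [F → . ;], [F → .], [L → ; . *], [L → ; . F] }  — shift, reduce
  I7: { [Y → C L . /] }  — shift
  I8: { [Y → C L / .] }  — reduce
  I9: { [L → ; * .] }  — reduce
  I10: { [F → ; .] }  — reduce
  I11: { [L → ; F .] }  — reduce
  I12: { [L → / C . b] }  — shift
  I13: { [L → / C b .] }  — reduce
  I14: { [C → ; b .] }  — reduce
  I15: { [C → * b .] }  — reduce

I6 contains reduce item [F → .] and shift items [F → . ;], [L → ; . *] — shift-reduce conflict.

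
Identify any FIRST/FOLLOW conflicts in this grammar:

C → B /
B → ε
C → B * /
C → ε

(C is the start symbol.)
No FIRST/FOLLOW conflicts.

A FIRST/FOLLOW conflict occurs when a non-terminal N has a nullable alternative N → β (β ⇒* ε) and another alternative N → α with FIRST(α) ∩ FOLLOW(N) ≠ ∅: on such a lookahead the parser cannot decide between expanding α and letting N vanish via β.

Nullable non-terminals: B, C.
FIRST sets used below: FIRST(B) = { ε }
B has a nullable alternative but only one production, so nothing to check.

C: nullable alternative(s) C → ε; FOLLOW(C) = { $ }
  C → B /: FIRST \ {ε} = { '/' } — disjoint from FOLLOW(C)
  C → B * /: FIRST \ {ε} = { '*' } — disjoint from FOLLOW(C)
  C → ε: FIRST \ {ε} = { } — this is the only nullable alternative, skip

No FIRST/FOLLOW conflicts found.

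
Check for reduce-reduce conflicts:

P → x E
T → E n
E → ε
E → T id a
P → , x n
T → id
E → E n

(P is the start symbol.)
Yes — I9: [E → E n .] vs [T → E n .]

A reduce-reduce conflict occurs when an LR(0) state has two complete items [A → α .] and [B → β .] — both call for a reduction, and with no lookahead the parser cannot choose between them.

Augment with P' → P and build the canonical LR(0) collection (I0 = CLOSURE({[P' → . P]}), then GOTO on every symbol after a dot until no new states appear). It has 12 states:
  I0: { [P → . , x n], [P → . x E], [P' → . P] }  — shift
  I1: { [P → , . x n] }  — shift
  I2: { [P' → P .] }  — accept
  I3: { [E → . E n], [E → . T id a], [E → .], [P → x . E], [T → . E n], [T → . id] }  — shift, reduce
  I4: { [E → E . n], [P → x E .], [T → E . n] }  — shift, reduce
  I5: { [E → T . id a] }  — shift
  I6: { [T → id .] }  — reduce
  I7: { [E → T id . a] }  — shift
  I8: { [E → T id a .] }  — reduce
  I9: { [E → E n .], [T → E n .] }  — 2 reduces
  I10: { [P → , x . n] }  — shift
  I11: { [P → , x n .] }  — reduce

I9 contains complete items [E → E n .], [T → E n .] — reduce-reduce conflict.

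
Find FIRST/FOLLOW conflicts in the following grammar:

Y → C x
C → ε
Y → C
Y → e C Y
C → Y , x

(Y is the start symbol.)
Yes. Y → C x with FOLLOW(Y) on { ',' }; C → Y ',' x with FOLLOW(C) on { ',', 'e', 'x' }

A FIRST/FOLLOW conflict occurs when a non-terminal N has a nullable alternative N → β (β ⇒* ε) and another alternative N → α with FIRST(α) ∩ FOLLOW(N) ≠ ∅: on such a lookahead the parser cannot decide between expanding α and letting N vanish via β.

Nullable non-terminals: C, Y.
FIRST sets used below: FIRST(Y) = { ',', 'e', 'x', ε }, FIRST(C) = { ',', 'e', 'x', ε }

C: nullable alternative(s) C → ε; FOLLOW(C) = { $, ',', 'e', 'x' }
  C → ε: FIRST \ {ε} = { } — this is the only nullable alternative, skip
  C → Y , x: FIRST \ {ε} = { ',', 'e', 'x' } — overlaps FOLLOW(C) on { ',', 'e', 'x' }: CONFLICT

Y: nullable alternative(s) Y → C; FOLLOW(Y) = { $, ',' }
  Y → C x: FIRST \ {ε} = { ',', 'e', 'x' } — overlaps FOLLOW(Y) on { ',' }: CONFLICT
  Y → C: FIRST \ {ε} = { ',', 'e', 'x' } — this is the only nullable alternative, skip
  Y → e C Y: FIRST \ {ε} = { 'e' } — disjoint from FOLLOW(Y)

So the grammar has 2 FIRST/FOLLOW conflicts (marked CONFLICT above).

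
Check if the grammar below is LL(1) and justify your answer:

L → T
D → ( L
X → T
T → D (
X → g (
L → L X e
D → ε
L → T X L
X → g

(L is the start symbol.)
Relevant sets:
  FIRST(T) = { '(' }
  FIRST(L) = { '(' }
  FOLLOW(D) = { '(' }

For L:
  PREDICT(L → T) = { '(' }
  PREDICT(L → L X e) = { '(' }
  PREDICT(L → T X L) = { '(' }
For D:
  PREDICT(D → '(' L) = { '(' }
  PREDICT(D → ε) = { '(' }
For X:
  PREDICT(X → T) = { '(' }
  PREDICT(X → g '(') = { 'g' }
  PREDICT(X → g) = { 'g' }
T has a single production, so nothing to check there.

Conflict found: Predict set conflict for L: { '(' }
The grammar is NOT LL(1).

Answer: No. Predict set conflict for L: { '(' }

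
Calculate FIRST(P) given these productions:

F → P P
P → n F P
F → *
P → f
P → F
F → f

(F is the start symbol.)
To compute FIRST(P), examine every production with P on the left-hand side, reading each right-hand side left to right until a non-nullable symbol is reached.

FIRST sets of the other non-terminals involved (by the same procedure, iterated to a fixed point):
  FIRST(F) = { '*', 'f', 'n' }

From P → n F P:
  - n is a terminal: add 'n' and stop
From P → f:
  - f is a terminal: add 'f' and stop
From P → F:
  - F is a non-terminal: add FIRST(F) \ {ε} = { '*', 'f', 'n' }
    F is not nullable, so stop

Collecting: FIRST(P) = { '*', 'f', 'n' }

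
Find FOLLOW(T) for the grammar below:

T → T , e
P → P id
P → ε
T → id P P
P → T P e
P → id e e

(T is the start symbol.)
To compute FOLLOW(T), find every occurrence of T on a right-hand side N → α T β: add FIRST(β) \ {ε}, and if β is empty or nullable also add FOLLOW(N). Iterate to a fixed point.

T is the start symbol, so $ ∈ FOLLOW(T).
In T → T , e: T is followed by ',' e, add FIRST(',' e) \ {ε} = { ',' }
In P → T P e: T is followed by P e, add FIRST(P e) \ {ε} = { 'e', 'id' }

Taking the union: FOLLOW(T) = { $, ',', 'e', 'id' }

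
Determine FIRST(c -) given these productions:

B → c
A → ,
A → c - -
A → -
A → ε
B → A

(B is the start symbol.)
{ 'c' }

To compute FIRST(c -), process the symbols left to right:
Symbol c is a terminal. Add 'c' and stop.
FIRST(c -) = { 'c' }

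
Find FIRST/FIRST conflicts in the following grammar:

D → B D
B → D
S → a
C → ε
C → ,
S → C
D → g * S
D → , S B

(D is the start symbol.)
FIRST sets of the non-terminals at (or reachable through a nullable prefix from) the front of some alternative:
  FIRST(B) = { ',', 'g' }
  FIRST(C) = { ',', ε }

Productions for D:
  D → B D: FIRST = { ',', 'g' }
  D → g * S: FIRST = { 'g' }
  D → , S B: FIRST = { ',' }
Productions for S:
  S → a: FIRST = { 'a' }
  S → C: FIRST = { ',', ε }
Productions for C:
  C → ε: FIRST = { ε }
  C → ,: FIRST = { ',' }
B has only one production, so no FIRST/FIRST conflict is possible there.

Conflict for D: D → B D and D → g * S
  Overlap: { 'g' }
Conflict for D: D → B D and D → , S B
  Overlap: { ',' }

Answer: Yes. D → B D / D → g '*' S on { 'g' }; D → B D / D → ',' S B on { ',' }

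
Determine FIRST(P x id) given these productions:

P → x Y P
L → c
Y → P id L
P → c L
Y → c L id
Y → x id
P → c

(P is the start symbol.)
{ 'c', 'x' }

FIRST sets of the non-terminals involved (from the grammar, by fixed-point iteration):
  FIRST(P) = { 'c', 'x' }

To compute FIRST(P x id), process the symbols left to right:
Symbol P is a non-terminal. Add FIRST(P) \ {ε} = { 'c', 'x' }
P is not nullable (ε ∉ FIRST(P)), so stop here.
FIRST(P x id) = { 'c', 'x' }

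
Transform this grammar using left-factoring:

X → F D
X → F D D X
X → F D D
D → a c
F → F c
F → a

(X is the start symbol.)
Left-factoring transforms A → αβ₁ | αβ₂ into A → αA' and A' → β₁ | β₂
(α is the longest common prefix among the alternatives). Repeat until
no nonterminal has two alternatives with a common prefix.

Round 1: X has alternatives sharing prefix 'F D'. Introduce X': X → F D X'
  Add: X' → ε
  Add: X' → D X
  Add: X' → D

Round 2: X' has alternatives sharing prefix 'D'. Introduce X'': X' → D X''
  Add: X'' → X
  Add: X'' → ε

No remaining common prefixes — done.

Resulting grammar:
X → F D X'
X' → ε
X' → D X''
X'' → X
X'' → ε
D → a c
F → F c
F → a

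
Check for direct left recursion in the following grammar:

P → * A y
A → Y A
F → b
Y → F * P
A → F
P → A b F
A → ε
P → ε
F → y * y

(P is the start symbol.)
No direct left recursion

Direct left recursion occurs when N → N α for some non-terminal N (the right-hand side begins with the left-hand side itself).

P → * A y: starts with '*'
A → Y A: starts with Y
F → b: starts with b
Y → F * P: starts with F
A → F: starts with F
P → A b F: starts with A
A → ε: starts with ε
P → ε: starts with ε
F → y * y: starts with y

No direct left recursion found.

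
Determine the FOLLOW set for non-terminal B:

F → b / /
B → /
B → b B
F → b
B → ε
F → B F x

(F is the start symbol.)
In B → b B: B is at the end; this adds FOLLOW(B) to itself — nothing new
In F → B F x: B is followed by F x, add FIRST(F x) \ {ε} = { '/', 'b' }

Taking the union: FOLLOW(B) = { '/', 'b' }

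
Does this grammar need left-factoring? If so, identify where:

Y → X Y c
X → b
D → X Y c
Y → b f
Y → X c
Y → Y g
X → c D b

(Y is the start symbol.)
Yes, Y has productions with common prefix 'X'

Left-factoring is needed when two productions for the same non-terminal
share a common prefix on the right-hand side.

Productions for Y:
  Y → X Y c
  Y → b f
  Y → X c
  Y → Y g
Productions for X:
  X → b
  X → c D b

Found common prefix 'X' in productions for Y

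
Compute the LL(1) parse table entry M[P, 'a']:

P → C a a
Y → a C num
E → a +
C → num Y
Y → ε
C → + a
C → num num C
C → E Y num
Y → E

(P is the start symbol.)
To find M[P, 'a'], we find productions for P where 'a' is in the predict set (PREDICT(N → α) = (FIRST(α) \ {ε}) ∪ (FOLLOW(N) if α ⇒* ε)).

Relevant sets:
  FIRST(C) = { '+', 'a', 'num' }

P → C a a: PREDICT = { '+', 'a', 'num' }
  'a' is in predict set, so this production goes in M[P, 'a']

M[P, 'a'] = P → C a a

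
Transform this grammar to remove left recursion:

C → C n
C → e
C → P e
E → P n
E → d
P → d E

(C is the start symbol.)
C is directly left-recursive. The standard transformation for
  A → A α₁ | ... | A α_m | β₁ | ... | β_n
is
  A  → β₁ A' | ... | β_n A'
  A' → α₁ A' | ... | α_m A' | ε

C → e becomes C → e C'
C → P e becomes C → P e C'
C → C n becomes C' → n C'
Add C' → ε

Productions for other non-terminals are unchanged:
  E → P n
  E → d
  P → d E

Resulting grammar:
C → e C'
C → P e C'
C' → n C'
C' → ε
E → P n
E → d
P → d E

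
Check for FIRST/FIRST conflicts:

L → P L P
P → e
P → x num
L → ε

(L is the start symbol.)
FIRST sets of the non-terminals at (or reachable through a nullable prefix from) the front of some alternative:
  FIRST(P) = { 'e', 'x' }

Productions for L:
  L → P L P: FIRST = { 'e', 'x' }
  L → ε: FIRST = { ε }
Productions for P:
  P → e: FIRST = { 'e' }
  P → x num: FIRST = { 'x' }

All alternatives of each non-terminal have pairwise disjoint FIRST sets.

Answer: No FIRST/FIRST conflicts.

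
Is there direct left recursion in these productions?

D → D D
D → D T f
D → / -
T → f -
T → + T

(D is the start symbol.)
Yes, D is left-recursive

Direct left recursion occurs when N → N α for some non-terminal N (the right-hand side begins with the left-hand side itself).

D → D D: LEFT RECURSIVE (starts with D)
D → D T f: LEFT RECURSIVE (starts with D)
D → / -: starts with '/'
T → f -: starts with f
T → + T: starts with '+'

The grammar has direct left recursion on: D.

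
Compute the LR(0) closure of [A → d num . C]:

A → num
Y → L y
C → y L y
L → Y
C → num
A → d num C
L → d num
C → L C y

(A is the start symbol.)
To compute CLOSURE, for each item [A → α.Bβ] where B is a non-terminal, add [B → .γ] for all productions B → γ; repeat for the newly added items until nothing changes.

Start with: [A → d num . C]
  [A → d num . C] has the dot before C: add [C → . y L y], [C → . num], [C → . L C y]
  [C → . L C y] has the dot before L: add [L → . Y], [L → . d num]
  [L → . Y] has the dot before Y: add [Y → . L y]
No further items can be added.

CLOSURE = { [A → d num . C], [C → . L C y], [C → . num], [C → . y L y], [L → . Y], [L → . d num], [Y → . L y] }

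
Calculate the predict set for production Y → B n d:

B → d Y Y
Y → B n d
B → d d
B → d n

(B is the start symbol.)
PREDICT(Y → B n d) = (FIRST(RHS) \ {ε}) ∪ (FOLLOW(Y) if ε ∈ FIRST(RHS), i.e. RHS ⇒* ε)
FIRST(B) = { 'd' }
FIRST(B n d) = { 'd' }
ε ∉ FIRST(B n d), so FOLLOW(Y) is not added.
PREDICT(Y → B n d) = { 'd' }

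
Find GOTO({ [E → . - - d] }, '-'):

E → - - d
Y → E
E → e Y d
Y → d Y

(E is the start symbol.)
GOTO(I, '-') = CLOSURE({ [A → αX.β] : [A → α.Xβ] ∈ I, X = '-' })

Items with dot before '-', with the dot advanced:
  [E → . - - d] → [E → - . - d]
Closure adds nothing (no advanced item has the dot before a non-terminal).

GOTO = { [E → - . - d] }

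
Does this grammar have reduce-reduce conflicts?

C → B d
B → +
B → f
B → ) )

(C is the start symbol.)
A reduce-reduce conflict occurs when an LR(0) state has two complete items [A → α .] and [B → β .] — both call for a reduction, and with no lookahead the parser cannot choose between them.

Augment with C' → C and build the canonical LR(0) collection (I0 = CLOSURE({[C' → . C]}), then GOTO on every symbol after a dot until no new states appear). It has 8 states:
  I0: { [B → . ) )], [B → . +], [B → . f], [C → . B d], [C' → . C] }  — shift
  I1: { [B → ) . )] }  — shift
  I2: { [B → + .] }  — reduce
  I3: { [C → B . d] }  — shift
  I4: { [C' → C .] }  — accept
  I5: { [B → f .] }  — reduce
  I6: { [C → B d .] }  — reduce
  I7: { [B → ) ) .] }  — reduce

No state contains more than one complete item.

Answer: No reduce-reduce conflicts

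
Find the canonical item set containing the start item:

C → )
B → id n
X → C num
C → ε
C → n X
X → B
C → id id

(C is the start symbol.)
First, augment the grammar with C' → C
I₀ = CLOSURE({ [C' → . C] }):
  [C' → . C] has the dot before C: add [C → . )], [C → .], [C → . n X], [C → . id id]
No further items can be added.

I₀ = { [C → . )], [C → . id id], [C → . n X], [C → .], [C' → . C] }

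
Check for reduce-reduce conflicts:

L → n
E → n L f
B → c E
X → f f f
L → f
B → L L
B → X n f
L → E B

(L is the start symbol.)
A reduce-reduce conflict occurs when an LR(0) state has two complete items [A → α .] and [B → β .] — both call for a reduction, and with no lookahead the parser cannot choose between them.

Augment with L' → L and build the canonical LR(0) collection (I0 = CLOSURE({[L' → . L]}), then GOTO on every symbol after a dot until no new states appear). It has 19 states:
  I0: { [E → . n L f], [L → . E B], [L → . f], [L → . n], [L' → . L] }  — shift
  I1: { [B → . L L], [B → . X n f], [B → . c E], [E → . n L f], [L → . E B], [L → . f], [L → . n], [L → E . B], [X → . f f f] }  — shift
  I2: { [L' → L .] }  — accept
  I3: { [L → f .] }  — reduce
  I4: { [E → . n L f], [E → n . L f], [L → . E B], [L → . f], [L → . n], [L → n .] }  — shift, reduce
  I5: { [E → n L . f] }  — shift
  I6: { [E → n L f .] }  — reduce
  I7: { [L → E B .] }  — reduce
  I8: { [B → L . L], [E → . n L f], [L → . E B], [L → . f], [L → . n] }  — shift
  I9: { [B → X . n f] }  — shift
  I10: { [B → c . E], [E → . n L f] }  — shift
  I11: { [L → f .], [X → f . f f] }  — shift, reduce
  I12: { [X → f f . f] }  — shift
  I13: { [X → f f f .] }  — reduce
  I14: { [B → c E .] }  — reduce
  I15: { [E → . n L f], [E → n . L f], [L → . E B], [L → . f], [L → . n] }  — shift
  I16: { [B → X n . f] }  — shift
  I17: { [B → X n f .] }  — reduce
  I18: { [B → L L .] }  — reduce

No state contains more than one complete item.

Answer: No reduce-reduce conflicts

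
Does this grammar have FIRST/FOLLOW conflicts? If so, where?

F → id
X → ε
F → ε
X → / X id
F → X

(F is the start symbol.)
No FIRST/FOLLOW conflicts.

A FIRST/FOLLOW conflict occurs when a non-terminal N has a nullable alternative N → β (β ⇒* ε) and another alternative N → α with FIRST(α) ∩ FOLLOW(N) ≠ ∅: on such a lookahead the parser cannot decide between expanding α and letting N vanish via β.

Nullable non-terminals: F, X.
FIRST sets used below: FIRST(X) = { '/', ε }

F: nullable alternative(s) F → ε, F → X; FOLLOW(F) = { $ }
  F → id: FIRST \ {ε} = { 'id' } — disjoint from FOLLOW(F)
  F → ε: FIRST \ {ε} = { } — disjoint from FOLLOW(F)
  F → X: FIRST \ {ε} = { '/' } — disjoint from FOLLOW(F)

X: nullable alternative(s) X → ε; FOLLOW(X) = { $, 'id' }
  X → ε: FIRST \ {ε} = { } — this is the only nullable alternative, skip
  X → / X id: FIRST \ {ε} = { '/' } — disjoint from FOLLOW(X)

No FIRST/FOLLOW conflicts found.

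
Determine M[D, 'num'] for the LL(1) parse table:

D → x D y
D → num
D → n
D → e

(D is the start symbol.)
To find M[D, 'num'], we find productions for D where 'num' is in the predict set (PREDICT(N → α) = (FIRST(α) \ {ε}) ∪ (FOLLOW(N) if α ⇒* ε)).

D → x D y: PREDICT = { 'x' }
D → num: PREDICT = { 'num' }
  'num' is in predict set, so this production goes in M[D, 'num']
D → n: PREDICT = { 'n' }
D → e: PREDICT = { 'e' }

M[D, 'num'] = D → num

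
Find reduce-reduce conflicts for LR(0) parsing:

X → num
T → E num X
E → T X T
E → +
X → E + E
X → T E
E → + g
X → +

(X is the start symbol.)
Augment with X' → X and build the canonical LR(0) collection (I0 = CLOSURE({[X' → . X]}), then GOTO on every symbol after a dot until no new states appear). It has 17 states:
  I0: { [E → . + g], [E → . +], [E → . T X T], [T → . E num X], [X → . +], [X → . E + E], [X → . T E], [X → . num], [X' → . X] }  — shift
  I1: { [E → + . g], [E → + .], [X → + .] }  — shift, 2 reduces
  I2: { [T → E . num X], [X → E . + E] }  — shift
  I3: { [E → . + g], [E → . +], [E → . T X T], [E → T . X T], [T → . E num X], [X → . +], [X → . E + E], [X → . T E], [X → . num], [X → T . E] }  — shift
  I4: { [X' → X .] }  — accept
  I5: { [X → num .] }  — reduce
  I6: { [T → E . num X], [X → E . + E], [X → T E .] }  — shift, reduce
  I7: { [E → . + g], [E → . +], [E → . T X T], [E → T X . T], [T → . E num X] }  — shift
  I8: { [E → + . g], [E → + .] }  — shift, reduce
  I9: { [T → E . num X] }  — shift
  I10: { [E → . + g], [E → . +], [E → . T X T], [E → T . X T], [E → T X T .], [T → . E num X], [X → . +], [X → . E + E], [X → . T E], [X → . num] }  — shift, reduce
  I11: { [E → . + g], [E → . +], [E → . T X T], [T → . E num X], [T → E num . X], [X → . +], [X → . E + E], [X → . T E], [X → . num] }  — shift
  I12: { [T → E num X .] }  — reduce
  I13: { [E → + g .] }  — reduce
  I14: { [E → . + g], [E → . +], [E → . T X T], [T → . E num X], [X → E + . E] }  — shift
  I15: { [T → E . num X], [X → E + E .] }  — shift, reduce
  I16: { [E → . + g], [E → . +], [E → . T X T], [E → T . X T], [T → . E num X], [X → . +], [X → . E + E], [X → . T E], [X → . num] }  — shift

I1 contains complete items [E → + .], [X → + .] — reduce-reduce conflict.

Answer: Yes — I1: [E → + .] vs [X → + .]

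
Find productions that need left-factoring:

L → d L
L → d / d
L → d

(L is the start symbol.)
Left-factoring is needed when two productions for the same non-terminal
share a common prefix on the right-hand side.

Productions for L:
  L → d L
  L → d / d
  L → d

Found common prefix 'd' in productions for L

Answer: Yes, L has productions with common prefix 'd'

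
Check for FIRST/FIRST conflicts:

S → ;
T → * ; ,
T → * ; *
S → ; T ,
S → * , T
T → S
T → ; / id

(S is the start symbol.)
A FIRST/FIRST conflict occurs when two productions N → α and N → β for the same non-terminal have FIRST(α) ∩ FIRST(β) ≠ ∅ (with ε ∈ FIRST of a nullable right-hand side, so two nullable alternatives also conflict).

FIRST sets of the non-terminals at (or reachable through a nullable prefix from) the front of some alternative:
  FIRST(S) = { '*', ';' }

Productions for S:
  S → ;: FIRST = { ';' }
  S → ; T ,: FIRST = { ';' }
  S → * , T: FIRST = { '*' }
Productions for T:
  T → * ; ,: FIRST = { '*' }
  T → * ; *: FIRST = { '*' }
  T → S: FIRST = { '*', ';' }
  T → ; / id: FIRST = { ';' }

Conflict for S: S → ; and S → ; T ,
  Overlap: { ';' }
Conflict for T: T → * ; , and T → * ; *
  Overlap: { '*' }
Conflict for T: T → * ; , and T → S
  Overlap: { '*' }
Conflict for T: T → * ; * and T → S
  Overlap: { '*' }
Conflict for T: T → S and T → ; / id
  Overlap: { ';' }

Answer: Yes. S → ';' / S → ';' T ',' on { ';' }; T → '*' ';' ',' / T → '*' ';' '*' on { '*' }; T → '*' ';' ',' / T → S on { '*' }; T → '*' ';' '*' / T → S on { '*' }; T → S / T → ';' '/' id on { ';' }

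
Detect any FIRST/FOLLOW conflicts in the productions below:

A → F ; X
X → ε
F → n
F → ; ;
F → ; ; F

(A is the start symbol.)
No FIRST/FOLLOW conflicts.

A FIRST/FOLLOW conflict occurs when a non-terminal N has a nullable alternative N → β (β ⇒* ε) and another alternative N → α with FIRST(α) ∩ FOLLOW(N) ≠ ∅: on such a lookahead the parser cannot decide between expanding α and letting N vanish via β.

Nullable non-terminals: X.
X has a nullable alternative but only one production, so nothing to check.

A, F have no nullable alternative, so no FIRST/FOLLOW check is needed there.

No FIRST/FOLLOW conflicts found.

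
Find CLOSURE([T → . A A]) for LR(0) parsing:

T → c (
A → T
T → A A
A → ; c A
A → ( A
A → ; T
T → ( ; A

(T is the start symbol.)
{ [A → . ( A], [A → . ; T], [A → . ; c A], [A → . T], [T → . ( ; A], [T → . A A], [T → . c (] }

To compute CLOSURE, for each item [A → α.Bβ] where B is a non-terminal, add [B → .γ] for all productions B → γ; repeat for the newly added items until nothing changes.

Start with: [T → . A A]
  [T → . A A] has the dot before A: add [A → . T], [A → . ; c A], [A → . ( A], [A → . ; T]
  [A → . T] has the dot before T: add [T → . c (], [T → . ( ; A]
No further items can be added.

CLOSURE = { [A → . ( A], [A → . ; T], [A → . ; c A], [A → . T], [T → . ( ; A], [T → . A A], [T → . c (] }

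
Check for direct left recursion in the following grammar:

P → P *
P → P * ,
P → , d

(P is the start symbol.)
Yes, P is left-recursive

Direct left recursion occurs when N → N α for some non-terminal N (the right-hand side begins with the left-hand side itself).

P → P *: LEFT RECURSIVE (starts with P)
P → P * ,: LEFT RECURSIVE (starts with P)
P → , d: starts with ','

The grammar has direct left recursion on: P.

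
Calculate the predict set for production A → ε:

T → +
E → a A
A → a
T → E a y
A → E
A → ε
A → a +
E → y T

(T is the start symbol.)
PREDICT(A → ε) = (FIRST(RHS) \ {ε}) ∪ (FOLLOW(A) if ε ∈ FIRST(RHS), i.e. RHS ⇒* ε)
The right-hand side is ε (FIRST(ε) = { ε }), so the predict set is FOLLOW(A) = { 'a' }
PREDICT(A → ε) = { 'a' }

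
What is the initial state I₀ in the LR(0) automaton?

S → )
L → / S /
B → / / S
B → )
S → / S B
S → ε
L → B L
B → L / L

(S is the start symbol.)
{ [S → . )], [S → . / S B], [S → .], [S' → . S] }

First, augment the grammar with S' → S
I₀ = CLOSURE({ [S' → . S] }):
  [S' → . S] has the dot before S: add [S → . )], [S → . / S B], [S → .]
No further items can be added.

I₀ = { [S → . )], [S → . / S B], [S → .], [S' → . S] }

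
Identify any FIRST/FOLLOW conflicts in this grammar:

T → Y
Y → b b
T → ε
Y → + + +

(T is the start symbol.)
No FIRST/FOLLOW conflicts.

Nullable non-terminals: T.
FIRST sets used below: FIRST(Y) = { '+', 'b' }

T: nullable alternative(s) T → ε; FOLLOW(T) = { $ }
  T → Y: FIRST \ {ε} = { '+', 'b' } — disjoint from FOLLOW(T)
  T → ε: FIRST \ {ε} = { } — this is the only nullable alternative, skip

Y has no nullable alternative, so no FIRST/FOLLOW check is needed there.

No FIRST/FOLLOW conflicts found.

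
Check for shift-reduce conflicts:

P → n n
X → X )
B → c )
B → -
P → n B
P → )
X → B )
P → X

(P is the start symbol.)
Yes — I5: [P → X .] vs [X → X . )]

A shift-reduce conflict occurs when an LR(0) state has both:
  - a complete (reduce) item [A → α .] (dot at the end), and
  - a shift item [B → β . c γ] (dot before a terminal).

Augment with P' → P and build the canonical LR(0) collection (I0 = CLOSURE({[P' → . P]}), then GOTO on every symbol after a dot until no new states appear). It has 13 states:
  I0: { [B → . -], [B → . c )], [P → . )], [P → . X], [P → . n B], [P → . n n], [P' → . P], [X → . B )], [X → . X )] }  — shift
  I1: { [P → ) .] }  — reduce
  I2: { [B → - .] }  — reduce
  I3: { [X → B . )] }  — shift
  I4: { [P' → P .] }  — accept
  I5: { [P → X .], [X → X . )] }  — shift, reduce
  I6: { [B → c . )] }  — shift
  I7: { [B → . -], [B → . c )], [P → n . B], [P → n . n] }  — shift
  I8: { [P → n B .] }  — reduce
  I9: { [P → n n .] }  — reduce
  I10: { [B → c ) .] }  — reduce
  I11: { [X → X ) .] }  — reduce
  I12: { [X → B ) .] }  — reduce

I5 contains reduce item [P → X .] and shift item [X → X . )] — shift-reduce conflict.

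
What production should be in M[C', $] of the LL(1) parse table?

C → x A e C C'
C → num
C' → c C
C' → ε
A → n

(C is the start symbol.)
C' → ε

To find M[C', $], we find productions for C' where $ is in the predict set (PREDICT(N → α) = (FIRST(α) \ {ε}) ∪ (FOLLOW(N) if α ⇒* ε)).

Relevant sets:
  FOLLOW(C') = { $, 'c' }

C' → c C: PREDICT = { 'c' }
C' → ε: PREDICT = { $, 'c' }
  $ is in predict set, so this production goes in M[C', $]

M[C', $] = C' → ε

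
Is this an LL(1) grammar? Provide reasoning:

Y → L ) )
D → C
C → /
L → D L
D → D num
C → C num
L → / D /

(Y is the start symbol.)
No. Predict set conflict for D: { '/' }

A grammar is LL(1) if for each non-terminal N with multiple productions, the predict sets of those productions are pairwise disjoint, where PREDICT(N → α) = (FIRST(α) \ {ε}) ∪ (FOLLOW(N) if α ⇒* ε).

Relevant sets:
  FIRST(C) = { '/' }
  FIRST(D) = { '/' }

For D:
  PREDICT(D → C) = { '/' }
  PREDICT(D → D num) = { '/' }
For C:
  PREDICT(C → '/') = { '/' }
  PREDICT(C → C num) = { '/' }
For L:
  PREDICT(L → D L) = { '/' }
  PREDICT(L → '/' D '/') = { '/' }
Y has a single production, so nothing to check there.

Conflict found: Predict set conflict for D: { '/' }
The grammar is NOT LL(1).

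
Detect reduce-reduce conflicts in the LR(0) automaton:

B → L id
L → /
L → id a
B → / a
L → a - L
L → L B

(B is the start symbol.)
No reduce-reduce conflicts

Augment with B' → B and build the canonical LR(0) collection (I0 = CLOSURE({[B' → . B]}), then GOTO on every symbol after a dot until no new states appear). It has 13 states:
  I0: { [B → . / a], [B → . L id], [B' → . B], [L → . /], [L → . L B], [L → . a - L], [L → . id a] }  — shift
  I1: { [B → / . a], [L → / .] }  — shift, reduce
  I2: { [B' → B .] }  — accept
  I3: { [B → . / a], [B → . L id], [B → L . id], [L → . /], [L → . L B], [L → . a - L], [L → . id a], [L → L . B] }  — shift
  I4: { [L → a . - L] }  — shift
  I5: { [L → id . a] }  — shift
  I6: { [L → id a .] }  — reduce
  I7: { [L → . /], [L → . L B], [L → . a - L], [L → . id a], [L → a - . L] }  — shift
  I8: { [L → / .] }  — reduce
  I9: { [B → . / a], [B → . L id], [L → . /], [L → . L B], [L → . a - L], [L → . id a], [L → L . B], [L → a - L .] }  — shift, reduce
  I10: { [L → L B .] }  — reduce
  I11: { [B → L id .], [L → id . a] }  — shift, reduce
  I12: { [B → / a .] }  — reduce

No state contains more than one complete item.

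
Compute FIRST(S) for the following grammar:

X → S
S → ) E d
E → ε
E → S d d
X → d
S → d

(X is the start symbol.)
{ ')', 'd' }

To compute FIRST(S), examine every production with S on the left-hand side, reading each right-hand side left to right until a non-nullable symbol is reached.

From S → ) E d:
  - ')' is a terminal: add ')' and stop
From S → d:
  - d is a terminal: add 'd' and stop

Collecting: FIRST(S) = { ')', 'd' }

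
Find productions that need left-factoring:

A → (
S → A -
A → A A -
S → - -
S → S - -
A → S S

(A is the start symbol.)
Left-factoring is needed when two productions for the same non-terminal
share a common prefix on the right-hand side.

Productions for A:
  A → (
  A → A A -
  A → S S
Productions for S:
  S → A -
  S → - -
  S → S - -

No common prefixes found.

Answer: No, left-factoring is not needed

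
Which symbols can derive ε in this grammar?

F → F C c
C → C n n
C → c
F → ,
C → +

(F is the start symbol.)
There are no ε-productions, so no non-terminal can derive ε.
No non-terminals are nullable.

Answer: None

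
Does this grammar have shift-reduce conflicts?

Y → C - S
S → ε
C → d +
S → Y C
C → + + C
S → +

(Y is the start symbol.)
Yes — I6: [S → .] vs [C → . + + C]; I7: [S → + .] vs [C → + . + C]

A shift-reduce conflict occurs when an LR(0) state has both:
  - a complete (reduce) item [A → α .] (dot at the end), and
  - a shift item [B → β . c γ] (dot before a terminal).

Augment with Y' → Y and build the canonical LR(0) collection (I0 = CLOSURE({[Y' → . Y]}), then GOTO on every symbol after a dot until no new states appear). It has 13 states:
  I0: { [C → . + + C], [C → . d +], [Y → . C - S], [Y' → . Y] }  — shift
  I1: { [C → + . + C] }  — shift
  I2: { [Y → C . - S] }  — shift
  I3: { [Y' → Y .] }  — accept
  I4: { [C → d . +] }  — shift
  I5: { [C → d + .] }  — reduce
  I6: { [C → . + + C], [C → . d +], [S → . +], [S → . Y C], [S → .], [Y → . C - S], [Y → C - . S] }  — shift, reduce
  I7: { [C → + . + C], [S → + .] }  — shift, reduce
  I8: { [Y → C - S .] }  — reduce
  I9: { [C → . + + C], [C → . d +], [S → Y . C] }  — shift
  I10: { [S → Y C .] }  — reduce
  I11: { [C → + + . C], [C → . + + C], [C → . d +] }  — shift
  I12: { [C → + + C .] }  — reduce

I6 contains reduce item [S → .] and shift items [C → . + + C], [C → . d +], [S → . +] — shift-reduce conflict.
I7 contains reduce item [S → + .] and shift item [C → + . + C] — shift-reduce conflict.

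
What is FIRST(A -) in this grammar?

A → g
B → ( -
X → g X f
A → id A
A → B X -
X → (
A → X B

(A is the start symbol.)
FIRST sets of the non-terminals involved (from the grammar, by fixed-point iteration):
  FIRST(A) = { '(', 'g', 'id' }

To compute FIRST(A -), process the symbols left to right:
Symbol A is a non-terminal. Add FIRST(A) \ {ε} = { '(', 'g', 'id' }
A is not nullable (ε ∉ FIRST(A)), so stop here.
FIRST(A -) = { '(', 'g', 'id' }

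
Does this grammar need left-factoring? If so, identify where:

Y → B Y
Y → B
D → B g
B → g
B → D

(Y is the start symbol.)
Left-factoring is needed when two productions for the same non-terminal
share a common prefix on the right-hand side.

Productions for Y:
  Y → B Y
  Y → B
Productions for B:
  B → g
  B → D

Found common prefix 'B' in productions for Y

Answer: Yes, Y has productions with common prefix 'B'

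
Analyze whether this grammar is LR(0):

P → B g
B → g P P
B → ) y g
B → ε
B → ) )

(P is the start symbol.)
No. Shift-reduce conflict between [B → .] and [B → . ) )]

A grammar is LR(0) if no state in the canonical LR(0) collection has:
  - both a shift item (dot before a terminal) and a complete item (shift-reduce conflict), or
  - two or more complete items (reduce-reduce conflict; the accept item [P' → P .] counts as a complete item here).

Augment with P' → P and build the canonical LR(0) collection (I0 = CLOSURE({[P' → . P]}), then GOTO on every symbol after a dot until no new states appear). It has 11 states:
  I0: { [B → . ) )], [B → . ) y g], [B → . g P P], [B → .], [P → . B g], [P' → . P] }  — shift, reduce
  I1: { [B → ) . )], [B → ) . y g] }  — shift
  I2: { [P → B . g] }  — shift
  I3: { [P' → P .] }  — accept
  I4: { [B → . ) )], [B → . ) y g], [B → . g P P], [B → .], [B → g . P P], [P → . B g] }  — shift, reduce
  I5: { [B → . ) )], [B → . ) y g], [B → . g P P], [B → .], [B → g P . P], [P → . B g] }  — shift, reduce
  I6: { [B → g P P .] }  — reduce
  I7: { [P → B g .] }  — reduce
  I8: { [B → ) ) .] }  — reduce
  I9: { [B → ) y . g] }  — shift
  I10: { [B → ) y g .] }  — reduce

Conflict in state I0:
  Shift-reduce conflict between [B → .] and [B → . ) )]
So the grammar is NOT LR(0).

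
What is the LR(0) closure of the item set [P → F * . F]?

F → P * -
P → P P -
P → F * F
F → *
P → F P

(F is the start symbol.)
{ [F → . *], [F → . P * -], [P → . F * F], [P → . F P], [P → . P P -], [P → F * . F] }

To compute CLOSURE, for each item [A → α.Bβ] where B is a non-terminal, add [B → .γ] for all productions B → γ; repeat for the newly added items until nothing changes.

Start with: [P → F * . F]
  [P → F * . F] has the dot before F: add [F → . P * -], [F → . *]
  [F → . P * -] has the dot before P: add [P → . P P -], [P → . F * F], [P → . F P]
No further items can be added.

CLOSURE = { [F → . *], [F → . P * -], [P → . F * F], [P → . F P], [P → . P P -], [P → F * . F] }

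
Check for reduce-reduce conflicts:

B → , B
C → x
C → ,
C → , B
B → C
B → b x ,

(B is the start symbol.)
A reduce-reduce conflict occurs when an LR(0) state has two complete items [A → α .] and [B → β .] — both call for a reduction, and with no lookahead the parser cannot choose between them.

Augment with B' → B and build the canonical LR(0) collection (I0 = CLOSURE({[B' → . B]}), then GOTO on every symbol after a dot until no new states appear). It has 9 states:
  I0: { [B → . , B], [B → . C], [B → . b x ,], [B' → . B], [C → . , B], [C → . ,], [C → . x] }  — shift
  I1: { [B → , . B], [B → . , B], [B → . C], [B → . b x ,], [C → , . B], [C → , .], [C → . , B], [C → . ,], [C → . x] }  — shift, reduce
  I2: { [B' → B .] }  — accept
  I3: { [B → C .] }  — reduce
  I4: { [B → b . x ,] }  — shift
  I5: { [C → x .] }  — reduce
  I6: { [B → b x . ,] }  — shift
  I7: { [B → b x , .] }  — reduce
  I8: { [B → , B .], [C → , B .] }  — 2 reduces

I8 contains complete items [B → , B .], [C → , B .] — reduce-reduce conflict.

Answer: Yes — I8: [B → , B .] vs [C → , B .]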